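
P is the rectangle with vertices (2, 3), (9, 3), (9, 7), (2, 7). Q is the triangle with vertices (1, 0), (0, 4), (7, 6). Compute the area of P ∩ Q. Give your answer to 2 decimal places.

6.93

The intersection is the polygon with vertices (2,3), (2,4.571), (7,6), (4,3).
By the shoelace formula its area is 6.93.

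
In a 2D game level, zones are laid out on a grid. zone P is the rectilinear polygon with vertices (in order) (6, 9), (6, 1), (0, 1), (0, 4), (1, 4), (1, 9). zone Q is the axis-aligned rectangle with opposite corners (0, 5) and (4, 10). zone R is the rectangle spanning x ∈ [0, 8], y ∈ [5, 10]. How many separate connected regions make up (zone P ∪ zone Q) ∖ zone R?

(zone P ∪ zone Q) ∖ zone R is a single connected region.

1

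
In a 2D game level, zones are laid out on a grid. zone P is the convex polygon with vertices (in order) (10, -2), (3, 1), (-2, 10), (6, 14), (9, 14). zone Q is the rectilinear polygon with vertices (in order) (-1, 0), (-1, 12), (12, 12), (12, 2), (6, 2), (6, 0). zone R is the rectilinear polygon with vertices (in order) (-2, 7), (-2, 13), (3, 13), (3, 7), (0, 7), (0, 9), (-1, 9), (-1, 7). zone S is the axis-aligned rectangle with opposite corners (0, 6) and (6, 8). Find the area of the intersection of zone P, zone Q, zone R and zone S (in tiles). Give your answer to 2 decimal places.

The intersection is the polygon with vertices (3,7), (0,7), (0,8), (3,8).
By the shoelace formula its area is 3.00.

3.00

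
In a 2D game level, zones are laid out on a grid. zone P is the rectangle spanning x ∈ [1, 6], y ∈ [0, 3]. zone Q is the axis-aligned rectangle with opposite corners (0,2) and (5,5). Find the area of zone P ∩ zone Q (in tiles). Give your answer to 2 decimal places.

|zone P∩zone Q|: x∈[1,5], y∈[2,3] → 4·1 = 4.

4.00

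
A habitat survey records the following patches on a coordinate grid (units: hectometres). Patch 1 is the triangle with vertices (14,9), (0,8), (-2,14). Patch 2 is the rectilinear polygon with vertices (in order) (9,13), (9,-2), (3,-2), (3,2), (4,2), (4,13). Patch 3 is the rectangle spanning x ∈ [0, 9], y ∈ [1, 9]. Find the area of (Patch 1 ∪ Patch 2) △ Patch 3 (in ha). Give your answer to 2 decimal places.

|Patch 1 ∪ Patch 2| = 107.6027.
|(Patch 1 ∪ Patch 2) ∩ Patch 3| = 44.4286.
|(Patch 1 ∪ Patch 2) △ Patch 3| = 107.6027 + 72 − 88.8571 = 90.75.

90.75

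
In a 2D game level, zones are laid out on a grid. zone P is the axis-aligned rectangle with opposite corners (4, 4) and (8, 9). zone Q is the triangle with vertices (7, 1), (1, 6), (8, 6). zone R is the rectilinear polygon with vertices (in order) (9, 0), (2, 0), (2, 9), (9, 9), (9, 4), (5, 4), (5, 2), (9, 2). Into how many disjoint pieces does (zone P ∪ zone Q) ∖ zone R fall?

(zone P ∪ zone Q) ∖ zone R splits into 2 disjoint pieces (area 4.5333, area 0.4167).

2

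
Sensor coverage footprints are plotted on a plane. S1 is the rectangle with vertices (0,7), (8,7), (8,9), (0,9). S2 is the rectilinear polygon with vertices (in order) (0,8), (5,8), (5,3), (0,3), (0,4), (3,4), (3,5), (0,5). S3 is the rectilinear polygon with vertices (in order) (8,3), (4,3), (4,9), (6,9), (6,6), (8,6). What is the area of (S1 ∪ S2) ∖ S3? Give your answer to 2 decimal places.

25.00

|S1 ∪ S2| = 33.
|(S1 ∪ S2) ∩ S3| = 8.
|(S1 ∪ S2) ∖ S3| = 33 − 8 = 25.00.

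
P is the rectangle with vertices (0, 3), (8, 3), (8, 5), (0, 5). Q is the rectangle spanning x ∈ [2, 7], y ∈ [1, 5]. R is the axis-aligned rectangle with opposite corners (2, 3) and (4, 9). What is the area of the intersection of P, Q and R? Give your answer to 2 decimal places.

The intersection is the polygon with vertices (2,3), (2,5), (4,5), (4,3).
By the shoelace formula its area is 4.00.

4.00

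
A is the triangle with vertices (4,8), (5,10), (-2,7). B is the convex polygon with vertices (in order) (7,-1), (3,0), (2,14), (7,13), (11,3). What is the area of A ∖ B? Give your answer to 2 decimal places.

|A| = 5.5, |A∩B| = 2.9573.
|A ∖ B| = |A| − |A∩B| = 5.5 − 2.9573 = 2.54.

2.54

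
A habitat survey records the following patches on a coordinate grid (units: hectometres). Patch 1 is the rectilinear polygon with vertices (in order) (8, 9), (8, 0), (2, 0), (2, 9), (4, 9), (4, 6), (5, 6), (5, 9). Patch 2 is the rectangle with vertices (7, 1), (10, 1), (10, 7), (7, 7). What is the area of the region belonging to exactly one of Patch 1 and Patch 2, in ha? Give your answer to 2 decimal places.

|Patch 1| = 51, |Patch 2| = 18, |Patch 1∩Patch 2| = 6.
|Patch 1 △ Patch 2| = |Patch 1| + |Patch 2| − 2·|Patch 1∩Patch 2| = 51 + 18 − 12 = 57.00.

57.00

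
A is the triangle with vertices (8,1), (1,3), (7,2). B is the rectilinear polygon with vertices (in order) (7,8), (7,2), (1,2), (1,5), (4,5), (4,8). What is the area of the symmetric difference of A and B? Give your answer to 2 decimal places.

|A| = 2.5, |B| = 27, |A∩B| = 1.25.
|A △ B| = |A| + |B| − 2·|A∩B| = 2.5 + 27 − 2.5 = 27.00.

27.00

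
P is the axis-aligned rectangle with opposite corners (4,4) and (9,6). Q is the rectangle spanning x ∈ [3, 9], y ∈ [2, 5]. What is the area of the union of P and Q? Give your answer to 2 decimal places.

23.00

By inclusion–exclusion:
Individual areas: |P| = 10, |Q| = 18.
|P∩Q|: x∈[4,9], y∈[4,5] → 5·1 = 5.
|P ∪ Q| = 28 − 5 = 23.00.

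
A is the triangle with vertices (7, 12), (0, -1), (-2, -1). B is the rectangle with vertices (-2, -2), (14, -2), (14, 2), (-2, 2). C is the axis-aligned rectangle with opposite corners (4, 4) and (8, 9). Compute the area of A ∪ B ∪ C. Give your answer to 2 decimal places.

90.53

By inclusion–exclusion:
Individual areas: |A| = 13, |B| = 64, |C| = 20.
|A∩B| = 5.3077.
|A∩C| = 1.1648.
|B∩C| = 0 (no overlap).
|A∩B∩C| = 0.
|A ∪ B ∪ C| = 97 − 6.4725 + 0 = 90.53.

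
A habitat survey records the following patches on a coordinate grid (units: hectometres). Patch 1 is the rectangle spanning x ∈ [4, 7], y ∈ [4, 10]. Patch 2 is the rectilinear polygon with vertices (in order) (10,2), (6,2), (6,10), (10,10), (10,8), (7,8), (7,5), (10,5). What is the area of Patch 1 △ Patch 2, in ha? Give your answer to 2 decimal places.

29.00

|Patch 1| = 18, |Patch 2| = 23, |Patch 1∩Patch 2| = 6.
|Patch 1 △ Patch 2| = |Patch 1| + |Patch 2| − 2·|Patch 1∩Patch 2| = 18 + 23 − 12 = 29.00.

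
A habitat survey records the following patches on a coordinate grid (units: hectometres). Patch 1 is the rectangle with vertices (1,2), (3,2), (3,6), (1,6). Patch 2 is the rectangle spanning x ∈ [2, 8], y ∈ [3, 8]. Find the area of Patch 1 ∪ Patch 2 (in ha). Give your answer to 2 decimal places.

35.00

By inclusion–exclusion:
Individual areas: |Patch 1| = 8, |Patch 2| = 30.
|Patch 1∩Patch 2|: x∈[2,3], y∈[3,6] → 1·3 = 3.
|Patch 1 ∪ Patch 2| = 38 − 3 = 35.00.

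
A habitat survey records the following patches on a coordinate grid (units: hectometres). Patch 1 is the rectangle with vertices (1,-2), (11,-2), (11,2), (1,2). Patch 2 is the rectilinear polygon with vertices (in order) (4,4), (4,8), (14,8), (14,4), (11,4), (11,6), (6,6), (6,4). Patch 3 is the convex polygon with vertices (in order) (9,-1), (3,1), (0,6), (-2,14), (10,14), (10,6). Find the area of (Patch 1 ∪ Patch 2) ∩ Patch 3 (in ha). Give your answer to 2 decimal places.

28.94

|Patch 1 ∪ Patch 2| = 70.
|(Patch 1 ∪ Patch 2) ∩ Patch 3| = 28.94.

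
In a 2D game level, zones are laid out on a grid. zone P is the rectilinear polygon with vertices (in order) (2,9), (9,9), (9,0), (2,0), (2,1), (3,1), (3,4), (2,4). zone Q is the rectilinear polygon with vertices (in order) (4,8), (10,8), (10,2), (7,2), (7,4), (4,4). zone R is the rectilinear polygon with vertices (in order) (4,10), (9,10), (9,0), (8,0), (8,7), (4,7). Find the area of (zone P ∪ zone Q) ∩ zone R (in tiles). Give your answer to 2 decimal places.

The region (zone P ∪ zone Q) ∩ zone R is the polygon with vertices (9,8), (9,2), (9,0), (8,0), (8,7), (4,7), (4,9), (9,9).
By the shoelace formula its area is 17.00.

17.00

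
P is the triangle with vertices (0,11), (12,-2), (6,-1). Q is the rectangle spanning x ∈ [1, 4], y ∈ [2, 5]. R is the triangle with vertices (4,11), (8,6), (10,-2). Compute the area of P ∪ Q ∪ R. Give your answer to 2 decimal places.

50.65

By inclusion–exclusion:
Individual areas: |P| = 33, |Q| = 9, |R| = 11.
|P∩Q| = 1.
|P∩R| = 1.3486.
|Q∩R| = 0.
|P∩Q∩R| = 0.
|P ∪ Q ∪ R| = 53 − 2.3486 + 0 = 50.65.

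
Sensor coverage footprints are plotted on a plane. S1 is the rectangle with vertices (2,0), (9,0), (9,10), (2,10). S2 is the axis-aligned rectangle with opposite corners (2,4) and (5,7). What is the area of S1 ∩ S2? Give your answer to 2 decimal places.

|S1∩S2|: x∈[2,5], y∈[4,7] → 3·3 = 9.

9.00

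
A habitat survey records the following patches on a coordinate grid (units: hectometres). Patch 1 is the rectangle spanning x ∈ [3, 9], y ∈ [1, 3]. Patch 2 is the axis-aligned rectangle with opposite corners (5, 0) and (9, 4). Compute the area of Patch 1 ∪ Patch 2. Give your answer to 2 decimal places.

20.00

By inclusion–exclusion:
Individual areas: |Patch 1| = 12, |Patch 2| = 16.
|Patch 1∩Patch 2|: x∈[5,9], y∈[1,3] → 4·2 = 8.
|Patch 1 ∪ Patch 2| = 28 − 8 = 20.00.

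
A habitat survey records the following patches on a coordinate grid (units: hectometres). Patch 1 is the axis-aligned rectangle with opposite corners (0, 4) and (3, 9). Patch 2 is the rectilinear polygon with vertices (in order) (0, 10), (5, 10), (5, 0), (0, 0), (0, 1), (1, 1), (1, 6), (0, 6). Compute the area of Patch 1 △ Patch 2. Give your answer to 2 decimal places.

|Patch 1| = 15, |Patch 2| = 45, |Patch 1∩Patch 2| = 13.
|Patch 1 △ Patch 2| = |Patch 1| + |Patch 2| − 2·|Patch 1∩Patch 2| = 15 + 45 − 26 = 34.00.

34.00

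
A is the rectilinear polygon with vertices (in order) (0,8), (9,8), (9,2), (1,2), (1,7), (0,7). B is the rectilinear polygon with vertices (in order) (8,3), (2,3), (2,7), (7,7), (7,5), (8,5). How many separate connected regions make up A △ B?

1

A △ B is a single connected region.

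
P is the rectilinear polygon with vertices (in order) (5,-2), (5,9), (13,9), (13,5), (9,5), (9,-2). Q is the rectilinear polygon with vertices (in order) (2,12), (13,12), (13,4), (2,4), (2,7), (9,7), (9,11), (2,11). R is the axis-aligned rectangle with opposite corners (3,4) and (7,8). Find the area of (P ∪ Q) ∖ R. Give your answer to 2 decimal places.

78.00

|P ∪ Q| = 92.
|(P ∪ Q) ∩ R| = 14.
|(P ∪ Q) ∖ R| = 92 − 14 = 78.00.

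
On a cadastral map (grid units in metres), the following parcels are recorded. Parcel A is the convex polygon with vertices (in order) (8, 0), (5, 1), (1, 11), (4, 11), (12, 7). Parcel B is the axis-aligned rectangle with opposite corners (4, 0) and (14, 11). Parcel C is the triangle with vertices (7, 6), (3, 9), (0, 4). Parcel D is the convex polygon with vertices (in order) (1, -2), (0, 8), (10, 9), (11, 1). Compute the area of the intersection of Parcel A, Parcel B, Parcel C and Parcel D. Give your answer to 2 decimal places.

The intersection is the polygon with vertices (7,6), (4,5.143), (4,8.25).
By the shoelace formula its area is 4.66.

4.66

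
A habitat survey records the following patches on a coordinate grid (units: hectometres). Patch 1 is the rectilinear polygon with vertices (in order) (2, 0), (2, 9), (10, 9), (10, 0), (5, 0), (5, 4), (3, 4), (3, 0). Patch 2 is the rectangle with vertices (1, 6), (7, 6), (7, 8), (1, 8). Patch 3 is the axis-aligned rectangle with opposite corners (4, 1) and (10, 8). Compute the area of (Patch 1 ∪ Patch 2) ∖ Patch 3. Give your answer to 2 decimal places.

27.00

|Patch 1 ∪ Patch 2| = 66.
|(Patch 1 ∪ Patch 2) ∩ Patch 3| = 39.
|(Patch 1 ∪ Patch 2) ∖ Patch 3| = 66 − 39 = 27.00.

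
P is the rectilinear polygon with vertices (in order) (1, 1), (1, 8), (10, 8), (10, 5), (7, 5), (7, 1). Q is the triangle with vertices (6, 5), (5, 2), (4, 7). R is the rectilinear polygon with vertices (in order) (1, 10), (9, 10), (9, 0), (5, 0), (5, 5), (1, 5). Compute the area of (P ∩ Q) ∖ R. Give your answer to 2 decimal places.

0.90

|P ∩ Q| = 4.
|(P ∩ Q) ∩ R| = 3.1.
|(P ∩ Q) ∖ R| = 4 − 3.1 = 0.90.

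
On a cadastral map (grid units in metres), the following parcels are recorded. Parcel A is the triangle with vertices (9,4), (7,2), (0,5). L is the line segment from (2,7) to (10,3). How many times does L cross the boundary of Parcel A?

2

The segment meets the boundary at (8.667,3.667), (7.714,4.143).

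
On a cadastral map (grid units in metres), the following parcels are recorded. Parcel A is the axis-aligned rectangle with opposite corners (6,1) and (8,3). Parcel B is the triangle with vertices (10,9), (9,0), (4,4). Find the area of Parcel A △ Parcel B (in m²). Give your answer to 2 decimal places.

22.95

|Parcel A| = 4, |Parcel B| = 24.5, |Parcel A∩Parcel B| = 2.775.
|Parcel A △ Parcel B| = |Parcel A| + |Parcel B| − 2·|Parcel A∩Parcel B| = 4 + 24.5 − 5.55 = 22.95.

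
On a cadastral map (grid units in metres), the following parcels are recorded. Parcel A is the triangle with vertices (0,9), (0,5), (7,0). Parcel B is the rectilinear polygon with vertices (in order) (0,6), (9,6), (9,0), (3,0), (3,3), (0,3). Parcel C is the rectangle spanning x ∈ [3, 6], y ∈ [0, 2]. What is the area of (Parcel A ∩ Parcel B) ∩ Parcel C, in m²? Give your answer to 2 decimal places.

0.96

The region (Parcel A ∩ Parcel B) ∩ Parcel C is the polygon with vertices (6,1.286), (6,0.714), (4.2,2), (5.444,2).
By the shoelace formula its area is 0.96.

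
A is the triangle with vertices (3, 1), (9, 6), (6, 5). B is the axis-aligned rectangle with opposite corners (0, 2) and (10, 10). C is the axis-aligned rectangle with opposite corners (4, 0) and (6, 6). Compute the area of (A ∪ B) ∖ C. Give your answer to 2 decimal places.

|A ∪ B| = 80.225.
|(A ∪ B) ∩ C| = 8.0167.
|(A ∪ B) ∖ C| = 80.225 − 8.0167 = 72.21.

72.21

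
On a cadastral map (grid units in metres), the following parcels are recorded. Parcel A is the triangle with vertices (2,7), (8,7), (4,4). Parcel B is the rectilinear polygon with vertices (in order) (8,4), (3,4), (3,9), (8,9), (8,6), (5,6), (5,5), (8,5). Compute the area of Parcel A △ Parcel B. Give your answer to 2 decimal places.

16.50

|Parcel A| = 9, |Parcel B| = 22, |Parcel A∩Parcel B| = 7.25.
|Parcel A △ Parcel B| = |Parcel A| + |Parcel B| − 2·|Parcel A∩Parcel B| = 9 + 22 − 14.5 = 16.50.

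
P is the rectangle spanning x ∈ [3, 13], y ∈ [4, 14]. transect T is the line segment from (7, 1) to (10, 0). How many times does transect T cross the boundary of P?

0

The segment lies entirely outside P and never meets its boundary.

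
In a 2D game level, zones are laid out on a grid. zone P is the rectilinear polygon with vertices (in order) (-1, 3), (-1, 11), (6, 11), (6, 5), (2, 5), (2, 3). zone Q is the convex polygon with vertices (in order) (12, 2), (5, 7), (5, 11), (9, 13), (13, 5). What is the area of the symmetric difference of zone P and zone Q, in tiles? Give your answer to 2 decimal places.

88.29

|zone P| = 48, |zone Q| = 49, |zone P∩zone Q| = 4.3571.
|zone P △ zone Q| = |zone P| + |zone Q| − 2·|zone P∩zone Q| = 48 + 49 − 8.7143 = 88.29.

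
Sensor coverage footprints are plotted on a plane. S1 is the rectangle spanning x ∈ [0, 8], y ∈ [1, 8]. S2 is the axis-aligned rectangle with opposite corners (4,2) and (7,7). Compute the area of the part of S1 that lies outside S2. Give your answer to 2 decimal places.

|S1∩S2|: x∈[4,7], y∈[2,7] → 3·5 = 15.
|S1| = 56.
|S1 ∖ S2| = |S1| − |S1∩S2| = 56 − 15 = 41.00.

41.00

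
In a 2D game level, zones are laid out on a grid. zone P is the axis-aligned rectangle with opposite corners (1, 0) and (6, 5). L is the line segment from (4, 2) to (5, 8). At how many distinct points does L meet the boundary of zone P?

The segment meets the boundary at (4.5,5).

1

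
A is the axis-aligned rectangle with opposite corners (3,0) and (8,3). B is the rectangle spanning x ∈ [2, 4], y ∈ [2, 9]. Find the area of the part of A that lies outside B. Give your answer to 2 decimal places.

|A∩B|: x∈[3,4], y∈[2,3] → 1·1 = 1.
|A| = 15.
|A ∖ B| = |A| − |A∩B| = 15 − 1 = 14.00.

14.00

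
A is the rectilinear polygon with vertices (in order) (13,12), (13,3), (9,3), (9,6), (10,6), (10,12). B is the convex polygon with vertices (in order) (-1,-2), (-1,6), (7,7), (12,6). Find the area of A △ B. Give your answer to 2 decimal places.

82.16

|A| = 30, |B| = 58.5, |A∩B| = 3.1692.
|A △ B| = |A| + |B| − 2·|A∩B| = 30 + 58.5 − 6.3385 = 82.16.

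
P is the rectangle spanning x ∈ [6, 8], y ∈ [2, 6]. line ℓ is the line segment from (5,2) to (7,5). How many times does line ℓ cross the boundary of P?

The segment meets the boundary at (6,3.5).

1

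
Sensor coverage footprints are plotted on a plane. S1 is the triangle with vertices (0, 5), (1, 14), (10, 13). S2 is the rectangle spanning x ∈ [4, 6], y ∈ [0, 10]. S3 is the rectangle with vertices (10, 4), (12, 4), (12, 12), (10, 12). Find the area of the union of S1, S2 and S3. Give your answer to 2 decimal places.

75.00

By inclusion–exclusion:
Individual areas: |S1| = 41, |S2| = 20, |S3| = 16.
|S1∩S2| = 2.
|S1∩S3| = 0.
|S2∩S3| = 0 (no overlap).
|S1∩S2∩S3| = 0.
|S1 ∪ S2 ∪ S3| = 77 − 2 + 0 = 75.00.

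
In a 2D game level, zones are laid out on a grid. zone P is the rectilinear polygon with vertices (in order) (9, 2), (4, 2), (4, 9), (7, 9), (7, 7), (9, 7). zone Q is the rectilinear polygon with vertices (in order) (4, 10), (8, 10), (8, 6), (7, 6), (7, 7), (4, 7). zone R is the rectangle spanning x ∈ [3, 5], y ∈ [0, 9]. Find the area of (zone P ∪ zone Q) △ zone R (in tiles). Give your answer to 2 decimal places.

41.00

|zone P ∪ zone Q| = 37.
|(zone P ∪ zone Q) ∩ zone R| = 7.
|(zone P ∪ zone Q) △ zone R| = 37 + 18 − 14 = 41.00.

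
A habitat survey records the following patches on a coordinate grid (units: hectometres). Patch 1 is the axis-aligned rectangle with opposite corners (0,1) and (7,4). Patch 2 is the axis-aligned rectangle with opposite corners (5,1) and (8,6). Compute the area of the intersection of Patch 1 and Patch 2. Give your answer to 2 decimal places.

|Patch 1∩Patch 2|: x∈[5,7], y∈[1,4] → 2·3 = 6.

6.00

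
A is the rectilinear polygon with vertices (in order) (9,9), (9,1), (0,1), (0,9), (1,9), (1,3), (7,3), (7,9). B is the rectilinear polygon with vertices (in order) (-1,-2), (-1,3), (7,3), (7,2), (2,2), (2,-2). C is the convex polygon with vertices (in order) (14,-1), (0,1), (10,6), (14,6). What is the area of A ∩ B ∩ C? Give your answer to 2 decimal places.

5.00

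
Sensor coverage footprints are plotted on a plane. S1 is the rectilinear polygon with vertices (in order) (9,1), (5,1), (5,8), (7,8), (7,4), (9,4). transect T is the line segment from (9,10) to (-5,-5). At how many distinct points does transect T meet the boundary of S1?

2

The segment meets the boundary at (5,5.714), (7,7.857).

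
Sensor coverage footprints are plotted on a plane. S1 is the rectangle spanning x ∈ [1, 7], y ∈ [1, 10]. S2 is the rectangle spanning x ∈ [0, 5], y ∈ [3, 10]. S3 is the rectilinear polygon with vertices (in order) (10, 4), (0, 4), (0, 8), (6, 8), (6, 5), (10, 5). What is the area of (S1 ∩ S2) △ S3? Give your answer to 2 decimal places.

24.00

|S1 ∩ S2| = 28.
|(S1 ∩ S2) ∩ S3| = 16.
|(S1 ∩ S2) △ S3| = 28 + 28 − 32 = 24.00.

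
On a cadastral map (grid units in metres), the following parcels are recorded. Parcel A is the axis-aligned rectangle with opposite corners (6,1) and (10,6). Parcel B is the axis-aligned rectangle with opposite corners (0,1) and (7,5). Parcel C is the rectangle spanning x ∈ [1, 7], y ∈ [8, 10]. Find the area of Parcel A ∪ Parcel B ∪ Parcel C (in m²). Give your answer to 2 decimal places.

By inclusion–exclusion:
Individual areas: |Parcel A| = 20, |Parcel B| = 28, |Parcel C| = 12.
|Parcel A∩Parcel B|: x∈[6,7], y∈[1,5] → 1·4 = 4.
|Parcel A∩Parcel C| = 0 (no overlap).
|Parcel B∩Parcel C| = 0 (no overlap).
|Parcel A∩Parcel B∩Parcel C| = 0.
|Parcel A ∪ Parcel B ∪ Parcel C| = 60 − 4 + 0 = 56.00.

56.00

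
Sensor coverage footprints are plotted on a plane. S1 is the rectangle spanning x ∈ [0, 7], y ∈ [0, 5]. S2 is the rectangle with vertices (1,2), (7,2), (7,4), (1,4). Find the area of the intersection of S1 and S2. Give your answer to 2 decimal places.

|S1∩S2|: x∈[1,7], y∈[2,4] → 6·2 = 12.

12.00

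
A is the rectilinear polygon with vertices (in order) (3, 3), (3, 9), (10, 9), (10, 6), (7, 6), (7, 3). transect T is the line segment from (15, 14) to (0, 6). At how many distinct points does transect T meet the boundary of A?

The segment meets the boundary at (3,7.6), (5.625,9).

2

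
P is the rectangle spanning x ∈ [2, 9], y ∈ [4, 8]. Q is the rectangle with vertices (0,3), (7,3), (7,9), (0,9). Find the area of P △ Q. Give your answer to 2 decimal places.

30.00

|P∩Q|: x∈[2,7], y∈[4,8] → 5·4 = 20.
|P △ Q| = |P| + |Q| − 2·|P∩Q| = 28 + 42 − 40 = 30.00.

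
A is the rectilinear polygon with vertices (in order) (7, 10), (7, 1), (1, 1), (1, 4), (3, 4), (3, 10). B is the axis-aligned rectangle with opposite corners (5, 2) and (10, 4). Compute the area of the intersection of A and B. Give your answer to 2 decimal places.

4.00

The intersection is the polygon with vertices (7,2), (5,2), (5,4), (7,4).
By the shoelace formula its area is 4.00.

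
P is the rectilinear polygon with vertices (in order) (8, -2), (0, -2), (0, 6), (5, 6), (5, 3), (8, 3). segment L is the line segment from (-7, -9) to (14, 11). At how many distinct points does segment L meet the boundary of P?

The segment meets the boundary at (5.6,3), (0.35,-2).

2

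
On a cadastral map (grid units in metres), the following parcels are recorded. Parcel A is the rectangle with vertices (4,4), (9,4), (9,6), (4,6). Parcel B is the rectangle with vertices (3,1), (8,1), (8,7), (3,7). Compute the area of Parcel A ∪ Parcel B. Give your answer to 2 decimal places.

32.00

By inclusion–exclusion:
Individual areas: |Parcel A| = 10, |Parcel B| = 30.
|Parcel A∩Parcel B|: x∈[4,8], y∈[4,6] → 4·2 = 8.
|Parcel A ∪ Parcel B| = 40 − 8 = 32.00.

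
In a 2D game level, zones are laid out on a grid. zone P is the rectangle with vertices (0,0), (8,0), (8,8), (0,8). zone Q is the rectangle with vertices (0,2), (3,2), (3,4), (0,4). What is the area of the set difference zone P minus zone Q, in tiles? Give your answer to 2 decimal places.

58.00

|zone P∩zone Q|: x∈[0,3], y∈[2,4] → 3·2 = 6.
|zone P| = 64.
|zone P ∖ zone Q| = |zone P| − |zone P∩zone Q| = 64 − 6 = 58.00.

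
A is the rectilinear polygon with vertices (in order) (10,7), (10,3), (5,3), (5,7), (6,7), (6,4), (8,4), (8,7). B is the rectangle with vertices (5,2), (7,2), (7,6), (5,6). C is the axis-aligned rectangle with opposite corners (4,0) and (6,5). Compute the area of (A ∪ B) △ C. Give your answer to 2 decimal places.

22.00

|A ∪ B| = 18.
|(A ∪ B) ∩ C| = 3.
|(A ∪ B) △ C| = 18 + 10 − 6 = 22.00.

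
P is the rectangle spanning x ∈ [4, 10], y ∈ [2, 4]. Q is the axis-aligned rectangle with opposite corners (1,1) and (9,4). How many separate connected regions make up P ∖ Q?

P ∖ Q is a single connected region.

1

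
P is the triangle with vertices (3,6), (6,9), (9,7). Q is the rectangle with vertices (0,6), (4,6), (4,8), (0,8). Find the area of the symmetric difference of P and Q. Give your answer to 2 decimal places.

|P| = 7.5, |Q| = 8, |P∩Q| = 0.4167.
|P △ Q| = |P| + |Q| − 2·|P∩Q| = 7.5 + 8 − 0.8333 = 14.67.

14.67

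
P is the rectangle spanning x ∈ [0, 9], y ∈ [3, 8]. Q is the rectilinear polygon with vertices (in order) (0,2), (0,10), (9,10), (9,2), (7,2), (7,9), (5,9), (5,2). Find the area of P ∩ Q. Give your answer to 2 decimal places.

35.00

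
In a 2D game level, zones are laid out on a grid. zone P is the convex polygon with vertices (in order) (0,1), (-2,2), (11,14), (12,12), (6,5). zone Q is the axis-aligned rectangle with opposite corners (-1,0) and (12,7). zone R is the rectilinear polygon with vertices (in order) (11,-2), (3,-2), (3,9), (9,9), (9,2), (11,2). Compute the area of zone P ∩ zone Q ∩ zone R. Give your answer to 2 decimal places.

10.63

The intersection is the polygon with vertices (3.417,7), (7.714,7), (6,5), (3,3), (3,6.615).
By the shoelace formula its area is 10.63.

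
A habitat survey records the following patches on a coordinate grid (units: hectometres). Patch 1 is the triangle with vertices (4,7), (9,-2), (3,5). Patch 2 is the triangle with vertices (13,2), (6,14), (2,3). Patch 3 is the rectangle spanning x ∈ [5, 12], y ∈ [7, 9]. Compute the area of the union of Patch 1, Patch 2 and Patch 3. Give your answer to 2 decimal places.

70.78

By inclusion–exclusion:
Individual areas: |Patch 1| = 9.5, |Patch 2| = 62.5, |Patch 3| = 14.
|Patch 1∩Patch 2| = 6.2204.
|Patch 1∩Patch 3| = 0.
|Patch 2∩Patch 3| = 9.
|Patch 1∩Patch 2∩Patch 3| = 0.
|Patch 1 ∪ Patch 2 ∪ Patch 3| = 86 − 15.2204 + 0 = 70.78.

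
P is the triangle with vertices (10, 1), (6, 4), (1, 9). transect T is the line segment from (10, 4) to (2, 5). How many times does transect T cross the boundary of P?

The segment meets the boundary at (6.073,4.491), (5.429,4.571).

2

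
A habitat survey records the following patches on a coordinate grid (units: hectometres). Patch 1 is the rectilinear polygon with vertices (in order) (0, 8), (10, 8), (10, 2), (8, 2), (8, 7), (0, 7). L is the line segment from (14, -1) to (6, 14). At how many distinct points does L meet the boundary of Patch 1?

The segment meets the boundary at (9.2,8), (10,6.5).

2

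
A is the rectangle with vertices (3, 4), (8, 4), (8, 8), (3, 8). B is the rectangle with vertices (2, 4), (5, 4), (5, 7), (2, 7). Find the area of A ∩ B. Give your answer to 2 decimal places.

|A∩B|: x∈[3,5], y∈[4,7] → 2·3 = 6.

6.00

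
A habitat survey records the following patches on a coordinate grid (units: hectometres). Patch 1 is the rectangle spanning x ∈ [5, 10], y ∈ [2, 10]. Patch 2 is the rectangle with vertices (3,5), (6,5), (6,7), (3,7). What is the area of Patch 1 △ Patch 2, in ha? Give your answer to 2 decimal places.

|Patch 1∩Patch 2|: x∈[5,6], y∈[5,7] → 1·2 = 2.
|Patch 1 △ Patch 2| = |Patch 1| + |Patch 2| − 2·|Patch 1∩Patch 2| = 40 + 6 − 4 = 42.00.

42.00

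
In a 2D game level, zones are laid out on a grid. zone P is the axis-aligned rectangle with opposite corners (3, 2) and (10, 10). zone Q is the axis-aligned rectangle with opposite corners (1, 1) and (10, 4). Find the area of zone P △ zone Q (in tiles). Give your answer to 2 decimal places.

|zone P∩zone Q|: x∈[3,10], y∈[2,4] → 7·2 = 14.
|zone P △ zone Q| = |zone P| + |zone Q| − 2·|zone P∩zone Q| = 56 + 27 − 28 = 55.00.

55.00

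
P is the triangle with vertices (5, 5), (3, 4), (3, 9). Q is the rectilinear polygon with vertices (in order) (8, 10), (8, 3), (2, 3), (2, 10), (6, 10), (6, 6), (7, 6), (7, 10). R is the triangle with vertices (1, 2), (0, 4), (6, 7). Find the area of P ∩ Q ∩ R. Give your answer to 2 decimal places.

1.72

The intersection is the polygon with vertices (3,5.5), (4.4,6.2), (4.667,5.667), (3,4).
By the shoelace formula its area is 1.72.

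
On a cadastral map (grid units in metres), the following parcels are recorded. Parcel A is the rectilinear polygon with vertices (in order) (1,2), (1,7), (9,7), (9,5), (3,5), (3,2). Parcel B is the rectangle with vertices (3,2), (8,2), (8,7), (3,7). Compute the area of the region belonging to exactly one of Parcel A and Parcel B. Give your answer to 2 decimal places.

|Parcel A| = 22, |Parcel B| = 25, |Parcel A∩Parcel B| = 10.
|Parcel A △ Parcel B| = |Parcel A| + |Parcel B| − 2·|Parcel A∩Parcel B| = 22 + 25 − 20 = 27.00.

27.00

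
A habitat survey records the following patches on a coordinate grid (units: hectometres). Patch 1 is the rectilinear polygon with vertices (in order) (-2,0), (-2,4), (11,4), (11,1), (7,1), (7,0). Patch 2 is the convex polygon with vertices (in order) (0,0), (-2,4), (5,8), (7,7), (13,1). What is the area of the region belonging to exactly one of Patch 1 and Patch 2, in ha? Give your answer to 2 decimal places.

|Patch 1| = 48, |Patch 2| = 70.5, |Patch 1∩Patch 2| = 41.6154.
|Patch 1 △ Patch 2| = |Patch 1| + |Patch 2| − 2·|Patch 1∩Patch 2| = 48 + 70.5 − 83.2308 = 35.27.

35.27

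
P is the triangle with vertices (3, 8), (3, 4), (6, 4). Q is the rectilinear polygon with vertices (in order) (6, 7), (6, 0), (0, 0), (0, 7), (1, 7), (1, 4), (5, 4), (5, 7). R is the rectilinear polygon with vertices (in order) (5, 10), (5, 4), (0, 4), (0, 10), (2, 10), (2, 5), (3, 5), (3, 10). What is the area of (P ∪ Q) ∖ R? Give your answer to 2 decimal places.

27.00

|P ∪ Q| = 35.3333.
|(P ∪ Q) ∩ R| = 8.3333.
|(P ∪ Q) ∖ R| = 35.3333 − 8.3333 = 27.00.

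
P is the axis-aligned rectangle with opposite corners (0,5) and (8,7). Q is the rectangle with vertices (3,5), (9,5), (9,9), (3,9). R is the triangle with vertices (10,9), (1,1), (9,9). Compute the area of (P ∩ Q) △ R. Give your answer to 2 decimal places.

|P ∩ Q| = 10.
|(P ∩ Q) ∩ R| = 1.25.
|(P ∩ Q) △ R| = 10 + 4 − 2.5 = 11.50.

11.50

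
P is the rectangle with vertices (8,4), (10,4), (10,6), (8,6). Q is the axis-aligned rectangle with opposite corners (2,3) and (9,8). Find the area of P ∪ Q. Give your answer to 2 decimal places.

37.00

By inclusion–exclusion:
Individual areas: |P| = 4, |Q| = 35.
|P∩Q|: x∈[8,9], y∈[4,6] → 1·2 = 2.
|P ∪ Q| = 39 − 2 = 37.00.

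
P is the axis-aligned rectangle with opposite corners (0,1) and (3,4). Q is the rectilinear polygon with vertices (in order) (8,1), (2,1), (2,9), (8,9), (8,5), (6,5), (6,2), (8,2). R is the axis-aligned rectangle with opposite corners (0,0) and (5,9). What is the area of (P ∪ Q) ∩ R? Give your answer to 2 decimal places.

The region (P ∪ Q) ∩ R is the polygon with vertices (0,4), (2,4), (2,9), (5,9), (5,1), (3,1), (2,1), (0,1).
By the shoelace formula its area is 30.00.

30.00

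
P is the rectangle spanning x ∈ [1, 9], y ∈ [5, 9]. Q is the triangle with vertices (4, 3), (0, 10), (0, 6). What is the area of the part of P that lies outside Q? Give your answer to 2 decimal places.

29.02

|P| = 32, |P∩Q| = 2.9762.
|P ∖ Q| = |P| − |P∩Q| = 32 − 2.9762 = 29.02.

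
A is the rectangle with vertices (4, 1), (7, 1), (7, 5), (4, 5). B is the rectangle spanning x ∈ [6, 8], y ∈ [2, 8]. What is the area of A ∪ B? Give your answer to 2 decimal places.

21.00

By inclusion–exclusion:
Individual areas: |A| = 12, |B| = 12.
|A∩B|: x∈[6,7], y∈[2,5] → 1·3 = 3.
|A ∪ B| = 24 − 3 = 21.00.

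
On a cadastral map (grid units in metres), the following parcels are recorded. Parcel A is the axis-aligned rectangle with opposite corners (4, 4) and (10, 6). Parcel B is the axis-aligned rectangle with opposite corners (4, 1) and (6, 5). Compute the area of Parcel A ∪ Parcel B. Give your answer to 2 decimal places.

By inclusion–exclusion:
Individual areas: |Parcel A| = 12, |Parcel B| = 8.
|Parcel A∩Parcel B|: x∈[4,6], y∈[4,5] → 2·1 = 2.
|Parcel A ∪ Parcel B| = 20 − 2 = 18.00.

18.00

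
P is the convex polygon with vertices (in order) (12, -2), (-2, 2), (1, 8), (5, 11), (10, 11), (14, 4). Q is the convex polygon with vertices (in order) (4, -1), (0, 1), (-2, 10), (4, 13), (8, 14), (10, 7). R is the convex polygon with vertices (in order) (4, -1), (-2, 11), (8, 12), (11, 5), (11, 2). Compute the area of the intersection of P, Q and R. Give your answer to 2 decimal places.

66.20

The intersection is the polygon with vertices (1,8), (5,11), (8.429,11), (9.714,8), (10,7), (4.794,0.059), (3.25,0.5), (0.25,6.5).
By the shoelace formula its area is 66.20.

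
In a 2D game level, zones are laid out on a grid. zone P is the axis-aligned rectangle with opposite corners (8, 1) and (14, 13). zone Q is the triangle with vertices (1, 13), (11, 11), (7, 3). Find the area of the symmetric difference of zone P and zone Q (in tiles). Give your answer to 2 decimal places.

96.20

|zone P| = 72, |zone Q| = 44, |zone P∩zone Q| = 9.9.
|zone P △ zone Q| = |zone P| + |zone Q| − 2·|zone P∩zone Q| = 72 + 44 − 19.8 = 96.20.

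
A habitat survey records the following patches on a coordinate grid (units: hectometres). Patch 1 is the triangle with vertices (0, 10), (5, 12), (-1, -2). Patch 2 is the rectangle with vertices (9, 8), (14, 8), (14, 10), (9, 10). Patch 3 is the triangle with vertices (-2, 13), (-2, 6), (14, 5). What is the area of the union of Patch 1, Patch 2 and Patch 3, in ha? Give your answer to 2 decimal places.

By inclusion–exclusion:
Individual areas: |Patch 1| = 29, |Patch 2| = 10, |Patch 3| = 56.
|Patch 1∩Patch 2| = 0.
|Patch 1∩Patch 3| = 16.0936.
|Patch 2∩Patch 3| = 0.
|Patch 1∩Patch 2∩Patch 3| = 0.
|Patch 1 ∪ Patch 2 ∪ Patch 3| = 95 − 16.0936 + 0 = 78.91.

78.91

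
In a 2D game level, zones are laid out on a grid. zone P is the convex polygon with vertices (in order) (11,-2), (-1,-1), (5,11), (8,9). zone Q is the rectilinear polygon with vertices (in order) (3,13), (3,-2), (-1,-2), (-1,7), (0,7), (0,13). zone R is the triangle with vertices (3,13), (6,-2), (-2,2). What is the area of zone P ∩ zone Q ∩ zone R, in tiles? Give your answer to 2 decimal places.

11.25

The intersection is the polygon with vertices (3,7), (3,-0.5), (0,1).
By the shoelace formula its area is 11.25.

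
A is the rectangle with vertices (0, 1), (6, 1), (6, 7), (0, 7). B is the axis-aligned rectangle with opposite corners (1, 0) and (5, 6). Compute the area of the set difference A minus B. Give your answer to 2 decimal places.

|A∩B|: x∈[1,5], y∈[1,6] → 4·5 = 20.
|A| = 36.
|A ∖ B| = |A| − |A∩B| = 36 − 20 = 16.00.

16.00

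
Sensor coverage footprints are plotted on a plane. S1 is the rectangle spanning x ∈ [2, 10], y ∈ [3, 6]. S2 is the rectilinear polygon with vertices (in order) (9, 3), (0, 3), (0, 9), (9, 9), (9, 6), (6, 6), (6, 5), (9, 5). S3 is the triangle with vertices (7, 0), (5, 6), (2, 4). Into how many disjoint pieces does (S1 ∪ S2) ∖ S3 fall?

1

(S1 ∪ S2) ∖ S3 is a single connected region.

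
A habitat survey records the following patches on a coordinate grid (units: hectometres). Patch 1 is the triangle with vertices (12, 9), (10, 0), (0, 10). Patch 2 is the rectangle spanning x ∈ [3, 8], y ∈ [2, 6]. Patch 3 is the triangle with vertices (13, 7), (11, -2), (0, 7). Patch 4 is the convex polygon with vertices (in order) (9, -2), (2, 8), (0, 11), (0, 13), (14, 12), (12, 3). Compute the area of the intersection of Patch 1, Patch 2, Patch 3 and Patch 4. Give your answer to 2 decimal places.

The intersection is the polygon with vertices (8,2), (4,6), (8,6).
By the shoelace formula its area is 8.00.

8.00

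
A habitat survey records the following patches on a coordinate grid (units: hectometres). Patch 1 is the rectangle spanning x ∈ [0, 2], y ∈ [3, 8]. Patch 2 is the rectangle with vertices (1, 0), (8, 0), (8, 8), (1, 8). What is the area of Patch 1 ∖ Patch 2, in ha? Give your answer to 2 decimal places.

5.00

|Patch 1∩Patch 2|: x∈[1,2], y∈[3,8] → 1·5 = 5.
|Patch 1| = 10.
|Patch 1 ∖ Patch 2| = |Patch 1| − |Patch 1∩Patch 2| = 10 − 5 = 5.00.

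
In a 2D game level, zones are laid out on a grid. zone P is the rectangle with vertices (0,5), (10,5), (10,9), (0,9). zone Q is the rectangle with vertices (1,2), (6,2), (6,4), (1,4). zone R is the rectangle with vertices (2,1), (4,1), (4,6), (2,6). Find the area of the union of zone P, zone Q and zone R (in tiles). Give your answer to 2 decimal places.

By inclusion–exclusion:
Individual areas: |zone P| = 40, |zone Q| = 10, |zone R| = 10.
|zone P∩zone Q| = 0 (no overlap).
|zone P∩zone R|: x∈[2,4], y∈[5,6] → 2·1 = 2.
|zone Q∩zone R|: x∈[2,4], y∈[2,4] → 2·2 = 4.
|zone P∩zone Q∩zone R| = 0.
|zone P ∪ zone Q ∪ zone R| = 60 − 6 + 0 = 54.00.

54.00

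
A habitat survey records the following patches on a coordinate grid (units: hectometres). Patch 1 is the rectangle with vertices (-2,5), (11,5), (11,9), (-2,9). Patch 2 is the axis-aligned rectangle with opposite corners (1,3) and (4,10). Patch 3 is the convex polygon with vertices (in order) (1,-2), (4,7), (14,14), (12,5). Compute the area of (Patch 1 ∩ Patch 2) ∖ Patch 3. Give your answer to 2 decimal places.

11.33

|Patch 1 ∩ Patch 2| = 12.
|(Patch 1 ∩ Patch 2) ∩ Patch 3| = 0.6667.
|(Patch 1 ∩ Patch 2) ∖ Patch 3| = 12 − 0.6667 = 11.33.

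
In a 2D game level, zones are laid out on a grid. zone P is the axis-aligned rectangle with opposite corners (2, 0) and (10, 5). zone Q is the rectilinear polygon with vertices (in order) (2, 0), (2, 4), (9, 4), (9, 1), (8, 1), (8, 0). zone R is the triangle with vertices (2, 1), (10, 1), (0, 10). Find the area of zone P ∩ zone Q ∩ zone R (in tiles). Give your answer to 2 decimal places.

18.55

The intersection is the polygon with vertices (6.667,4), (9,1.9), (9,1), (8,1), (2,1), (2,4).
By the shoelace formula its area is 18.55.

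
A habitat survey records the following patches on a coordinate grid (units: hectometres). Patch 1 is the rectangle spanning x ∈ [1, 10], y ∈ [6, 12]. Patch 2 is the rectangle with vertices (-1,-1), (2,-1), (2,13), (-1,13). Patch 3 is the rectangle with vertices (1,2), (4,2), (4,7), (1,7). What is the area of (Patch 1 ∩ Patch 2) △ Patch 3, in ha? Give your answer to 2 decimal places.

|Patch 1 ∩ Patch 2| = 6.
|(Patch 1 ∩ Patch 2) ∩ Patch 3| = 1.
|(Patch 1 ∩ Patch 2) △ Patch 3| = 6 + 15 − 2 = 19.00.

19.00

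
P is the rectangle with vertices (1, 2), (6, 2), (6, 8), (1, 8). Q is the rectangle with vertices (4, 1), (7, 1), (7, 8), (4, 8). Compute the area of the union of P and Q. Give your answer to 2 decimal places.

By inclusion–exclusion:
Individual areas: |P| = 30, |Q| = 21.
|P∩Q|: x∈[4,6], y∈[2,8] → 2·6 = 12.
|P ∪ Q| = 51 − 12 = 39.00.

39.00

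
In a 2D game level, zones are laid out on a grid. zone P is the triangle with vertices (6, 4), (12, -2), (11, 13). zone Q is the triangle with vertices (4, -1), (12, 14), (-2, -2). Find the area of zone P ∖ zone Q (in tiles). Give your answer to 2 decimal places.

|zone P| = 42, |zone P∩zone Q| = 5.0473.
|zone P ∖ zone Q| = |zone P| − |zone P∩zone Q| = 42 − 5.0473 = 36.95.

36.95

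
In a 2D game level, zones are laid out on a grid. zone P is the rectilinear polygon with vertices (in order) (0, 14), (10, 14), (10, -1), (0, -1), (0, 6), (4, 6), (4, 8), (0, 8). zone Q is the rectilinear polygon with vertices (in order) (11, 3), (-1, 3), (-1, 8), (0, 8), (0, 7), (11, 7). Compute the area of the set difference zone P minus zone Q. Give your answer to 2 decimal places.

106.00

|zone P| = 142, |zone P∩zone Q| = 36.
|zone P ∖ zone Q| = |zone P| − |zone P∩zone Q| = 142 − 36 = 106.00.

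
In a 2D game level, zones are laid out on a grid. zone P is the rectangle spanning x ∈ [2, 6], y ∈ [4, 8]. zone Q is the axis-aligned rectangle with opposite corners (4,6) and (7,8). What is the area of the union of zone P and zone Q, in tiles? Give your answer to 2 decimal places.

18.00

By inclusion–exclusion:
Individual areas: |zone P| = 16, |zone Q| = 6.
|zone P∩zone Q|: x∈[4,6], y∈[6,8] → 2·2 = 4.
|zone P ∪ zone Q| = 22 − 4 = 18.00.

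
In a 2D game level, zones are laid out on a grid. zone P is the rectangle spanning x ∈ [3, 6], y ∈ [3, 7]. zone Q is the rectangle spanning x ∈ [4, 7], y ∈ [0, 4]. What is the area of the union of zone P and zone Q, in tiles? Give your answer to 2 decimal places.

By inclusion–exclusion:
Individual areas: |zone P| = 12, |zone Q| = 12.
|zone P∩zone Q|: x∈[4,6], y∈[3,4] → 2·1 = 2.
|zone P ∪ zone Q| = 24 − 2 = 22.00.

22.00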